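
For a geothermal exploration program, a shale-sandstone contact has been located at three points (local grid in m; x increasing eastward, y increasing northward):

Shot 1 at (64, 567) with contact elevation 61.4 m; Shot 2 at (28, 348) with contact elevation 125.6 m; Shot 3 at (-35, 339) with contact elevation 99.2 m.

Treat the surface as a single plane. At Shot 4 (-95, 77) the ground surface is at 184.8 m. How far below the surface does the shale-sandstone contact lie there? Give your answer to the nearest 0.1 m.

16.8 m

Let the plane be z = a·x + b·y + c.
Shot 2−Shot 1: −36a − 219b = 64.2;  Shot 3−Shot 1: −99a − 228b = 37.8.
Solving gives a = 0.47201, b = −0.37074.
Then c = 61.4 − a·64 − b·567 = 241.40.
At (-95, 77): z_contact = −44.84 − 28.55 + 241.40 = 168.01 m.
Depth below ground = 184.8 − 168.01 = 16.8 m.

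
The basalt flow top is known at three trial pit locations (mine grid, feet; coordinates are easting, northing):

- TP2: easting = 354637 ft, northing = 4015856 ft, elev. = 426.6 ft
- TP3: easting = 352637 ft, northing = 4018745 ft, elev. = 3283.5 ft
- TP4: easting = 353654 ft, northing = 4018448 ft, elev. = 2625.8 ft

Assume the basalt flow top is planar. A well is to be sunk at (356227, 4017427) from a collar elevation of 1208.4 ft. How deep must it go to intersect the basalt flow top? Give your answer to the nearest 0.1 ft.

429.4 ft

Two edge vectors: TP2→TP3 = (-2000, 2889, 2856.9), TP2→TP4 = (-983, 2592, 2199.2).
Normal n = (TP2→TP3) × (TP2→TP4) = (-1051596, 1590067.3, -2344113).
So ∂z/∂easting = −n_x/n_z = −0.448611479 and ∂z/∂northing = −n_y/n_z = 0.678323656.
Intercept c from TP2: 426.6 + 159094.23 − 2724050.12 = −2564529.29.
At (356227, 4017427): z_contact = −159807.52 + 2725115.77 − 2564529.29 = 778.95 ft.
Depth below ground = 1208.4 − 778.95 = 429.4 ft.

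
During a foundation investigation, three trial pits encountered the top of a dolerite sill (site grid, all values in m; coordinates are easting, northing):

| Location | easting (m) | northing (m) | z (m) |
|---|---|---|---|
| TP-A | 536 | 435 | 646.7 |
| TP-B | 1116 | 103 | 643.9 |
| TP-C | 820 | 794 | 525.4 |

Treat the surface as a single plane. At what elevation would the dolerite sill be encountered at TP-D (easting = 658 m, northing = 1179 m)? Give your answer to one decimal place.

Two edge vectors: TP-A→TP-B = (580, -332, -2.8), TP-A→TP-C = (284, 359, -121.3).
Normal n = (TP-A→TP-B) × (TP-A→TP-C) = (41276.8, 69558.8, 302508).
So ∂z/∂easting = −n_x/n_z = −0.136449 and ∂z/∂northing = −n_y/n_z = −0.229940.
Intercept c from TP-A: 646.7 + 73.14 + 100.02 = 819.86.
At (658, 1179): z = −89.8 − 271.1 + 819.86 = 459.0 m.

459.0 m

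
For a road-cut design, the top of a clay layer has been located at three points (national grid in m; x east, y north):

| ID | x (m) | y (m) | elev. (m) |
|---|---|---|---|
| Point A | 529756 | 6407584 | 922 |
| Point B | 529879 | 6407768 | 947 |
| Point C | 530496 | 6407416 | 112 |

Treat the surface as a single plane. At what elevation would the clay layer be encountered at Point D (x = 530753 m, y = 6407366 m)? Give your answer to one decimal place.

Let the plane be z = a·x + b·y + c.
Point B−Point A: 123a + 184b = 25;  Point C−Point A: 740a − 168b = −810.
Solving gives a = −0.923583125, b = 0.753264806.
Then c = 922 − a·529756 − b·6407584 = −4336411.82.
At (530753, 6407366): z = −490194.5 + 4826443.3 − 4336411.82 = -163.0 m.

-163.0 m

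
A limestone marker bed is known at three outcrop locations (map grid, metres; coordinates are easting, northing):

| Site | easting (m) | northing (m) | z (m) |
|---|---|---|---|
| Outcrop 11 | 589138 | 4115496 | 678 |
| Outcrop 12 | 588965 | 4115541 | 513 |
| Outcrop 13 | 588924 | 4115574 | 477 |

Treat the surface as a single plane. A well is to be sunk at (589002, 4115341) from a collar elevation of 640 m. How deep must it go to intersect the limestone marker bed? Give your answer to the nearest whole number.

Two edge vectors: Outcrop 11→Outcrop 12 = (-173, 45, -165), Outcrop 11→Outcrop 13 = (-214, 78, -201).
Normal n = (Outcrop 11→Outcrop 12) × (Outcrop 11→Outcrop 13) = (3825, 537, -3864).
So ∂z/∂easting = −n_x/n_z = 0.98990683 and ∂z/∂northing = −n_y/n_z = 0.13897516.
Intercept c from Outcrop 11: 678 − 583191.73 − 571951.70 = −1154465.43.
At (589002, 4115341): z_contact = 583057.1 + 571930.2 − 1154465.43 = 521.8 m.
Depth below ground = 640 − 521.8 = 118 m.

118 m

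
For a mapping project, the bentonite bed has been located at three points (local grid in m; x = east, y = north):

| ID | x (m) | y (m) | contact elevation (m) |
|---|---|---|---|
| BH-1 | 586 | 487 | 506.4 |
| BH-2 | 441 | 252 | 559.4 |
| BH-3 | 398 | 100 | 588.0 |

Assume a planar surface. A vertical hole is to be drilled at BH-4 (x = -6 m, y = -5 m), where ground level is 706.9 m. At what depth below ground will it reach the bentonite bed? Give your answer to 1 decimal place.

Two edge vectors: BH-1→BH-2 = (-145, -235, 53), BH-1→BH-3 = (-188, -387, 81.6).
Normal n = (BH-1→BH-2) × (BH-1→BH-3) = (1335, 1868, 11935).
So ∂z/∂x = −n_x/n_z = −0.11186 and ∂z/∂y = −n_y/n_z = −0.15651.
Intercept c from BH-1: 506.4 + 65.55 + 76.22 = 648.17.
At (-6, -5): z_contact = 0.67 + 0.78 + 648.17 = 649.62 m.
Depth below ground = 706.9 − 649.62 = 57.3 m.

57.3 m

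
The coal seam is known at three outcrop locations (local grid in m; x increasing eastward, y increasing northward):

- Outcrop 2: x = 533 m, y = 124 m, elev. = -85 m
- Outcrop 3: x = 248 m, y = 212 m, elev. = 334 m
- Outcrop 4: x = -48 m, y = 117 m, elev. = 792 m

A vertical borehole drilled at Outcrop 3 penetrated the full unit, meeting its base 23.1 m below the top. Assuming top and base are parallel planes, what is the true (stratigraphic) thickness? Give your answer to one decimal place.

12.7 m

Let the plane be z = a·x + b·y + c.
Outcrop 3−Outcrop 2: −285a + 88b = 419;  Outcrop 4−Outcrop 2: −581a − 7b = 877.
Solving gives a = −1.50799, b = −0.12247.
|∇z| = √(a²+b²) = 1.51296, so dip δ = arctan(1.51296) = 56.54°.
True thickness = vertical thickness × cos δ = 23.1 × cos 56.54° = 12.7 m.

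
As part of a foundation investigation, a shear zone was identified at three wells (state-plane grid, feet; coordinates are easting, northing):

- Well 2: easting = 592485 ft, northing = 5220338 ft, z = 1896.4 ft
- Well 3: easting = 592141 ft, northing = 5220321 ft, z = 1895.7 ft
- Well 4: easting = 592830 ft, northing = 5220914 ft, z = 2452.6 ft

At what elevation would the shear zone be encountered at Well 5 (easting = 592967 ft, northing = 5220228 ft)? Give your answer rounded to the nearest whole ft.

1764 ft

Let the plane be z = a·easting + b·northing + c.
Well 3−Well 2: −344a − 17b = −0.7;  Well 4−Well 2: 345a + 576b = 556.2.
Solving gives a = −0.04707846, b = 0.99382304.
Then c = 1896.4 − a·592485 − b·5220338 = −5158302.49.
At (592967, 5220228): z = −27916.0 + 5187982.9 − 5158302.49 = 1764.4 ft.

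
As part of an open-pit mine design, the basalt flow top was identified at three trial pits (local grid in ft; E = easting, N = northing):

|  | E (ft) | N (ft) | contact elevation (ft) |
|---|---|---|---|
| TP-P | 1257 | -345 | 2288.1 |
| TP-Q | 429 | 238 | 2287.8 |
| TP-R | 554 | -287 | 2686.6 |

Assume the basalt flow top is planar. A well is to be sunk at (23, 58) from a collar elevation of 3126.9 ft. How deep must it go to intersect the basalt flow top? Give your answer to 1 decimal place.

414.1 ft

Let the plane be z = a·E + b·N + c.
TP-Q−TP-P: −828a + 583b = −0.3;  TP-R−TP-P: −703a + 58b = 398.5.
Solving gives a = −0.642142, b = −0.912510.
Then c = 2288.1 − a·1257 − b·-345 = 2780.46.
At (23, 58): z_contact = −14.77 − 52.93 + 2780.46 = 2712.76 ft.
Depth below ground = 3126.9 − 2712.76 = 414.1 ft.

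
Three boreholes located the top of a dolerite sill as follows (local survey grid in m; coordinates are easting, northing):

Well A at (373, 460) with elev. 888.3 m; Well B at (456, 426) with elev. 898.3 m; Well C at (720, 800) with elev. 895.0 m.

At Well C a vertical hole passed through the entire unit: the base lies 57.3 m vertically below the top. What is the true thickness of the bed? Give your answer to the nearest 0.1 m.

Two edge vectors: Well A→Well B = (83, -34, 10), Well A→Well C = (347, 340, 6.7).
Normal n = (Well A→Well B) × (Well A→Well C) = (-3627.8, 2913.9, 40018).
So ∂z/∂easting = −n_x/n_z = 0.09065 and ∂z/∂northing = −n_y/n_z = −0.07281.
|∇z| = √(a²+b²) = 0.11628, so dip δ = arctan(0.11628) = 6.63°.
True thickness = vertical thickness × cos δ = 57.3 × cos 6.63° = 56.9 m.

56.9 m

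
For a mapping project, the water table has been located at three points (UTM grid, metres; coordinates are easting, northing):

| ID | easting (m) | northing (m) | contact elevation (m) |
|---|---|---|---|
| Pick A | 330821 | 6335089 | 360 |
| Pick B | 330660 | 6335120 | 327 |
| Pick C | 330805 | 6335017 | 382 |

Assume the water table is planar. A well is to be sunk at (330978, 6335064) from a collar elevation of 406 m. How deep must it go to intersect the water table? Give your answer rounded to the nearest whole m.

16 m

Two edge vectors: Pick A→Pick B = (-161, 31, -33), Pick A→Pick C = (-16, -72, 22).
Normal n = (Pick A→Pick B) × (Pick A→Pick C) = (-1694, 4070, 12088).
So ∂z/∂easting = −n_x/n_z = 0.14013898 and ∂z/∂northing = −n_y/n_z = −0.33669755.
Intercept c from Pick A: 360 − 46360.92 + 2133008.95 = 2087008.04.
At (330978, 6335064): z_contact = 46382.9 − 2133000.5 + 2087008.04 = 390.4 m.
Depth below ground = 406 − 390.4 = 16 m.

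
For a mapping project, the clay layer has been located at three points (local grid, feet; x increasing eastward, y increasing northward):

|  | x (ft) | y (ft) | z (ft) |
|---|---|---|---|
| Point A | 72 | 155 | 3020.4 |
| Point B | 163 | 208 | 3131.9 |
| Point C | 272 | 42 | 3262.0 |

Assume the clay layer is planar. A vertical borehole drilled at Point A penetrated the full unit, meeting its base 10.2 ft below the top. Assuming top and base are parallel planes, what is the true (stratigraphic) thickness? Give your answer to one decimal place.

Two edge vectors: Point A→Point B = (91, 53, 111.5), Point A→Point C = (200, -113, 241.6).
Normal n = (Point A→Point B) × (Point A→Point C) = (25404.3, 314.4, -20883).
So ∂z/∂x = −n_x/n_z = 1.21651 and ∂z/∂y = −n_y/n_z = 0.01506.
|∇z| = √(a²+b²) = 1.21660, so dip δ = arctan(1.21660) = 50.58°.
True thickness = vertical thickness × cos δ = 10.2 × cos 50.58° = 6.5 ft.

6.5 ft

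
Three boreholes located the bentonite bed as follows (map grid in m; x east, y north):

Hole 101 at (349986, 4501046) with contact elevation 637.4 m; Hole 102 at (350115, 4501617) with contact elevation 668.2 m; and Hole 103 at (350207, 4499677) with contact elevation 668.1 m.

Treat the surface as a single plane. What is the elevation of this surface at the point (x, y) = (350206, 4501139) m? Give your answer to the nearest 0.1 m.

Two edge vectors: Hole 101→Hole 102 = (129, 571, 30.8), Hole 101→Hole 103 = (221, -1369, 30.7).
Normal n = (Hole 101→Hole 102) × (Hole 101→Hole 103) = (59694.9, 2846.5, -302792).
So ∂z/∂x = −n_x/n_z = 0.197148207 and ∂z/∂y = −n_y/n_z = 0.009400843.
Intercept c from Hole 101: 637.4 − 68999.11 − 42313.63 = −110675.34.
At (350206, 4501139): z = 69042.5 + 42314.5 − 110675.34 = 681.6 m.

681.6 m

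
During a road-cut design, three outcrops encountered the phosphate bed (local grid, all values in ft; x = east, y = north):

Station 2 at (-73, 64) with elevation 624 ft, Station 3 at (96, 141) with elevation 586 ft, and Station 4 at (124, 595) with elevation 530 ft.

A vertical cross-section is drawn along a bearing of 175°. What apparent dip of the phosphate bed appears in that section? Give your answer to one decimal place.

5.5°

Two edge vectors: Station 2→Station 3 = (169, 77, -38), Station 2→Station 4 = (197, 531, -94).
Normal n = (Station 2→Station 3) × (Station 2→Station 4) = (12940, 8400, 74570).
So ∂z/∂x = −n_x/n_z = −0.17353 and ∂z/∂y = −n_y/n_z = −0.11265.
Unit vector along 175° is (sin 175°, cos 175°) = (0.0872, -0.9962).
Slope in that direction = a·(0.0872) + b·(-0.9962) = 0.09709.
Apparent dip = arctan|0.09709| = 5.5° (true dip is 11.7°, so apparent ≤ true as expected).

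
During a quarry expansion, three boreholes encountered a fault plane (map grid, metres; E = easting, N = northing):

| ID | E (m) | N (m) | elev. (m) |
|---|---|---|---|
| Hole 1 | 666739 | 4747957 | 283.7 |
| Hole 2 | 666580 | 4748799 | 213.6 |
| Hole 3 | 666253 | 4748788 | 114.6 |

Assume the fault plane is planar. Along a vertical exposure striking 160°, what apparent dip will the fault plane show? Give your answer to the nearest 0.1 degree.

Two edge vectors: Hole 1→Hole 2 = (-159, 842, -70.1), Hole 1→Hole 3 = (-486, 831, -169.1).
Normal n = (Hole 1→Hole 2) × (Hole 1→Hole 3) = (-84129.1, 7181.7, 277083).
So ∂z/∂E = −n_x/n_z = 0.30362 and ∂z/∂N = −n_y/n_z = −0.02592.
Unit vector along 160° is (sin 160°, cos 160°) = (0.3420, -0.9397).
Slope in that direction = a·(0.3420) + b·(-0.9397) = 0.12820.
Apparent dip = arctan|0.12820| = 7.3° (true dip is 16.9°, so apparent ≤ true as expected).

7.3°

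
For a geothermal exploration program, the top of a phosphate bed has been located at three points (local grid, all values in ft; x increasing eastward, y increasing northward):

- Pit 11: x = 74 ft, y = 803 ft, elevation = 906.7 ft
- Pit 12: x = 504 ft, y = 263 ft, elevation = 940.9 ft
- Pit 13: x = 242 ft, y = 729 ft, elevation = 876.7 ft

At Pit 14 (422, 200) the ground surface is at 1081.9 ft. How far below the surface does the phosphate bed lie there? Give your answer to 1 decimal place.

Let the plane be z = a·x + b·y + c.
Pit 12−Pit 11: 430a − 540b = 34.2;  Pit 13−Pit 11: 168a − 74b = −30.
Solving gives a = −0.31801, b = −0.31656.
Then c = 906.7 − a·74 − b·803 = 1184.43.
At (422, 200): z_contact = −134.20 − 63.31 + 1184.43 = 986.92 ft.
Depth below ground = 1081.9 − 986.92 = 95.0 ft.

95.0 ft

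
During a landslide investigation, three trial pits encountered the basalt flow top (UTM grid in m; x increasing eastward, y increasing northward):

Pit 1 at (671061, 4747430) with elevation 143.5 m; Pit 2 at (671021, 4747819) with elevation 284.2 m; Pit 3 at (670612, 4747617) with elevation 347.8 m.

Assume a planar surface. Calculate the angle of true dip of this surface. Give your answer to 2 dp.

24.59°

Let the plane be z = a·x + b·y + c.
Pit 2−Pit 1: −40a + 389b = 140.7;  Pit 3−Pit 1: −449a + 187b = 204.3.
Solving gives a = −0.31799, b = 0.32900.
Gradient magnitude |∇z| = √(a² + b²) = √(0.10112 + 0.10824) = 0.45756.
True dip = arctan(0.45756) = 24.59°, dipping toward SE (azimuth ≈ 136°).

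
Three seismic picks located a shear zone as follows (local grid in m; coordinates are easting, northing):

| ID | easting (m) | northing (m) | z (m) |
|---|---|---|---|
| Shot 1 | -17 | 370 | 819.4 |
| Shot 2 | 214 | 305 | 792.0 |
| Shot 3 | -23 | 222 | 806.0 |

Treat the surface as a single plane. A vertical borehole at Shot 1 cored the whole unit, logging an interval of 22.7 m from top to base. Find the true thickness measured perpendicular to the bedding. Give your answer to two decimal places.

22.51 m

Two edge vectors: Shot 1→Shot 2 = (231, -65, -27.4), Shot 1→Shot 3 = (-6, -148, -13.4).
Normal n = (Shot 1→Shot 2) × (Shot 1→Shot 3) = (-3184.2, 3259.8, -34578).
So ∂z/∂easting = −n_x/n_z = −0.09209 and ∂z/∂northing = −n_y/n_z = 0.09427.
|∇z| = √(a²+b²) = 0.13179, so dip δ = arctan(0.13179) = 7.51°.
True thickness = vertical thickness × cos δ = 22.7 × cos 7.51° = 22.51 m.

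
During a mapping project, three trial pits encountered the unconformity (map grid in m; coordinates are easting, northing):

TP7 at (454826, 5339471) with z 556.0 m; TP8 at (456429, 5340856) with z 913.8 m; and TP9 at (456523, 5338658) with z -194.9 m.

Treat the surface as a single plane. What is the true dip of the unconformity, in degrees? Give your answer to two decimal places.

28.21°

Let the plane be z = a·easting + b·northing + c.
TP8−TP7: 1603a + 1385b = 357.8;  TP9−TP7: 1697a − 813b = −750.9.
Solving gives a = −0.20503, b = 0.49564.
Gradient magnitude |∇z| = √(a² + b²) = √(0.04204 + 0.24566) = 0.53638.
True dip = arctan(0.53638) = 28.21°, dipping toward SSE (azimuth ≈ 158°).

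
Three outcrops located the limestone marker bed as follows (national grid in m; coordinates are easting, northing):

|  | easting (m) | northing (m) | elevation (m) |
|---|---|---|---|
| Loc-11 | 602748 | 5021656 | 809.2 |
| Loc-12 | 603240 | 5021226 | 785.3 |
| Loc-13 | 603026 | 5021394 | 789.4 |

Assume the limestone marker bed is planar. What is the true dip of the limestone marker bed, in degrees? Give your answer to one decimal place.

Two edge vectors: Loc-11→Loc-12 = (492, -430, -23.9), Loc-11→Loc-13 = (278, -262, -19.8).
Normal n = (Loc-11→Loc-12) × (Loc-11→Loc-13) = (2252.2, 3097.4, -9364).
So ∂z/∂easting = −n_x/n_z = 0.24052 and ∂z/∂northing = −n_y/n_z = 0.33078.
Gradient magnitude |∇z| = √(a² + b²) = √(0.05785 + 0.10941) = 0.40898.
True dip = arctan(0.40898) = 22.2°, dipping toward SW (azimuth ≈ 216°).

22.2°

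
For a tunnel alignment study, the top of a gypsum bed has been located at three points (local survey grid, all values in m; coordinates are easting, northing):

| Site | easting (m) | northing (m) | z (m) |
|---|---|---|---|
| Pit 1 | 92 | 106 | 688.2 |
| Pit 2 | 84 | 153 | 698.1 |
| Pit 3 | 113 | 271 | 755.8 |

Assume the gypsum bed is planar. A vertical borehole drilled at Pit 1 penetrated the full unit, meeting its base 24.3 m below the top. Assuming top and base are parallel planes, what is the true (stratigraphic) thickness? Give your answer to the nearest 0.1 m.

19.5 m

Let the plane be z = a·easting + b·northing + c.
Pit 2−Pit 1: −8a + 47b = 9.9;  Pit 3−Pit 1: 21a + 165b = 67.6.
Solving gives a = 0.66914, b = 0.32453.
|∇z| = √(a²+b²) = 0.74368, so dip δ = arctan(0.74368) = 36.64°.
True thickness = vertical thickness × cos δ = 24.3 × cos 36.64° = 19.5 m.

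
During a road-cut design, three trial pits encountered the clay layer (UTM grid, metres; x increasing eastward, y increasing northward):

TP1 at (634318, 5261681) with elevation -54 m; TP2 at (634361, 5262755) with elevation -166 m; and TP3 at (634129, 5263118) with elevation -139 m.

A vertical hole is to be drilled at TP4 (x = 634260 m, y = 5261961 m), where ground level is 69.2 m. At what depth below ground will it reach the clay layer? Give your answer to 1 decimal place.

134.2 m

Two edge vectors: TP1→TP2 = (43, 1074, -112), TP1→TP3 = (-189, 1437, -85).
Normal n = (TP1→TP2) × (TP1→TP3) = (69654, 24823, 264777).
So ∂z/∂x = −n_x/n_z = −0.263066656 and ∂z/∂y = −n_y/n_z = −0.093750590.
Intercept c from TP1: -54 + 166867.92 + 493285.70 = 660099.61.
At (634260, 5261961): z_contact = −166852.66 − 493311.95 + 660099.61 = -64.99 m.
Depth below ground = 69.2 − (-64.99) = 134.2 m.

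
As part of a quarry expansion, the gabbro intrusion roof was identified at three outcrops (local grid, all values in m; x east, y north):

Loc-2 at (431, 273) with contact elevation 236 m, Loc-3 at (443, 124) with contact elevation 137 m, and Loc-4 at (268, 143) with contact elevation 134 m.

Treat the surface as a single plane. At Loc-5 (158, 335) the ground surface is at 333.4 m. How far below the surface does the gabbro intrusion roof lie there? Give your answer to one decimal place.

80.3 m

Two edge vectors: Loc-2→Loc-3 = (12, -149, -99), Loc-2→Loc-4 = (-163, -130, -102).
Normal n = (Loc-2→Loc-3) × (Loc-2→Loc-4) = (2328, 17361, -25847).
So ∂z/∂x = −n_x/n_z = 0.09007 and ∂z/∂y = −n_y/n_z = 0.67168.
Intercept c from Loc-2: 236 − 38.82 − 183.37 = 13.81.
At (158, 335): z_contact = 14.23 + 225.01 + 13.81 = 253.06 m.
Depth below ground = 333.4 − 253.06 = 80.3 m.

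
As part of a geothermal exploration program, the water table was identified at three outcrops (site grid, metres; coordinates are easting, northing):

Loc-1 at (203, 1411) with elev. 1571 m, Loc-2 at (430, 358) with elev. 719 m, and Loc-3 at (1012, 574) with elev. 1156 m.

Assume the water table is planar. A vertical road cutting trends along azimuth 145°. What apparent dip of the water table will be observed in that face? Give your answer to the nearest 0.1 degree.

26.4°

Let the plane be z = a·easting + b·northing + c.
Loc-2−Loc-1: 227a − 1053b = −852;  Loc-3−Loc-1: 809a − 837b = −415.
Solving gives a = 0.41719, b = 0.89905.
Unit vector along 145° is (sin 145°, cos 145°) = (0.5736, -0.8192).
Slope in that direction = a·(0.5736) + b·(-0.8192) = −0.49717.
Apparent dip = arctan|0.49717| = 26.4° (true dip is 44.7°, so apparent ≤ true as expected).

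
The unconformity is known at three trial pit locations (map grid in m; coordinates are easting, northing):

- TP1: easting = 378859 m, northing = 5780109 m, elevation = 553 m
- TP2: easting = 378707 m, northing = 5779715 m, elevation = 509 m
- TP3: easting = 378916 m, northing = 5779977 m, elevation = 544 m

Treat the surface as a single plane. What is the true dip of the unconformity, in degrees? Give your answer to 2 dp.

6.02°

Let the plane be z = a·easting + b·northing + c.
TP2−TP1: −152a − 394b = −44;  TP3−TP1: 57a − 132b = −9.
Solving gives a = 0.05320, b = 0.09115.
Gradient magnitude |∇z| = √(a² + b²) = √(0.00283 + 0.00831) = 0.10554.
True dip = arctan(0.10554) = 6.02°, dipping toward SSW (azimuth ≈ 210°).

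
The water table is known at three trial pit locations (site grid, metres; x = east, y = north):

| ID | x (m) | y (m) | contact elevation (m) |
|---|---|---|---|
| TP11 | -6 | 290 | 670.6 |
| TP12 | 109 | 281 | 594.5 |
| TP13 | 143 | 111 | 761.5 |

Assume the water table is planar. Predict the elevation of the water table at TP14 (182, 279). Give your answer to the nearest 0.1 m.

542.0 m

Two edge vectors: TP11→TP12 = (115, -9, -76.1), TP11→TP13 = (149, -179, 90.9).
Normal n = (TP11→TP12) × (TP11→TP13) = (-14440, -21792.4, -19244).
So ∂z/∂x = −n_x/n_z = −0.75036 and ∂z/∂y = −n_y/n_z = −1.13243.
Intercept c from TP11: 670.6 − 4.50 + 328.40 = 994.50.
At (182, 279): z = −136.6 − 315.9 + 994.50 = 542.0 m.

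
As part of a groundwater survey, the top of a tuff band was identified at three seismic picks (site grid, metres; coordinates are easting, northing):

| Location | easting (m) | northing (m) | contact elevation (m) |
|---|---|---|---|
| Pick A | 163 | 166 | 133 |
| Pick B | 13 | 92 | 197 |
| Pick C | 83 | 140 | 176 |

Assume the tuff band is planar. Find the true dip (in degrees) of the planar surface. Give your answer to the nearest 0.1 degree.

Two edge vectors: Pick A→Pick B = (-150, -74, 64), Pick A→Pick C = (-80, -26, 43).
Normal n = (Pick A→Pick B) × (Pick A→Pick C) = (-1518, 1330, -2020).
So ∂z/∂easting = −n_x/n_z = −0.75149 and ∂z/∂northing = −n_y/n_z = 0.65842.
Gradient magnitude |∇z| = √(a² + b²) = √(0.56473 + 0.43351) = 0.99912.
True dip = arctan(0.99912) = 45.0°, dipping toward SE (azimuth ≈ 131°).

45.0°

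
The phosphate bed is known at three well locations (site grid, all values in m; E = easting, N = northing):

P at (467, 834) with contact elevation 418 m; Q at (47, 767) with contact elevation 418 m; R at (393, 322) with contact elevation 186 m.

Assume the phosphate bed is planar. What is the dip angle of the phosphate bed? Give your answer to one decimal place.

25.2°

Two edge vectors: P→Q = (-420, -67, 0), P→R = (-74, -512, -232).
Normal n = (P→Q) × (P→R) = (15544, -97440, 210082).
So ∂z/∂E = −n_x/n_z = −0.07399 and ∂z/∂N = −n_y/n_z = 0.46382.
Gradient magnitude |∇z| = √(a² + b²) = √(0.00547 + 0.21513) = 0.46968.
True dip = arctan(0.46968) = 25.2°, dipping toward S (azimuth ≈ 171°).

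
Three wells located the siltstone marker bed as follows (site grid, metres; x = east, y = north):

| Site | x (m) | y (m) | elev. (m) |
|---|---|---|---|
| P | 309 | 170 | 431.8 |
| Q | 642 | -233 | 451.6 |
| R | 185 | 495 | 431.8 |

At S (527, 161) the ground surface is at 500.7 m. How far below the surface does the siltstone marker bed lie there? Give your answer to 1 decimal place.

Two edge vectors: P→Q = (333, -403, 19.8), P→R = (-124, 325, 0).
Normal n = (P→Q) × (P→R) = (-6435, -2455.2, 58253).
So ∂z/∂x = −n_x/n_z = 0.11047 and ∂z/∂y = −n_y/n_z = 0.04215.
Intercept c from P: 431.8 − 34.13 − 7.17 = 390.50.
At (527, 161): z_contact = 58.22 + 6.79 + 390.50 = 455.50 m.
Depth below ground = 500.7 − 455.50 = 45.2 m.

45.2 m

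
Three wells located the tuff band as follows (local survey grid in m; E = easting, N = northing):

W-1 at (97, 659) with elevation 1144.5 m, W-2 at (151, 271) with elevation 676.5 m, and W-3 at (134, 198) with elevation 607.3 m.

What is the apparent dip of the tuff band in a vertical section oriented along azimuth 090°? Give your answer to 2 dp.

34.76°

Two edge vectors: W-1→W-2 = (54, -388, -468), W-1→W-3 = (37, -461, -537.2).
Normal n = (W-1→W-2) × (W-1→W-3) = (-7314.4, 11692.8, -10538).
So ∂z/∂E = −n_x/n_z = −0.69410 and ∂z/∂N = −n_y/n_z = 1.10958.
Unit vector along 090° is (sin 90°, cos 90°) = (1.0000, 0.0000).
Slope in that direction = a·(1.0000) + b·(0.0000) = −0.69410.
Apparent dip = arctan|0.69410| = 34.76° (true dip is 52.6°, so apparent ≤ true as expected).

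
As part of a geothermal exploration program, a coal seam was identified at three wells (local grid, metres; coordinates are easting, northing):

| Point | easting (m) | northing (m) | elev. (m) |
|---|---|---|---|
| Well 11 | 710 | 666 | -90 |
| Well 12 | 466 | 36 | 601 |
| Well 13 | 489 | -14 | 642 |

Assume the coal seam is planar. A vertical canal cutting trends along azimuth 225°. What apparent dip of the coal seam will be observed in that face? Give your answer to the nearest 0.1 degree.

Two edge vectors: Well 11→Well 12 = (-244, -630, 691), Well 11→Well 13 = (-221, -680, 732).
Normal n = (Well 11→Well 12) × (Well 11→Well 13) = (8720, 25897, 26690).
So ∂z/∂easting = −n_x/n_z = −0.32671 and ∂z/∂northing = −n_y/n_z = −0.97029.
Unit vector along 225° is (sin 225°, cos 225°) = (-0.7071, -0.7071).
Slope in that direction = a·(-0.7071) + b·(-0.7071) = 0.91712.
Apparent dip = arctan|0.91712| = 42.5° (true dip is 45.7°, so apparent ≤ true as expected).

42.5°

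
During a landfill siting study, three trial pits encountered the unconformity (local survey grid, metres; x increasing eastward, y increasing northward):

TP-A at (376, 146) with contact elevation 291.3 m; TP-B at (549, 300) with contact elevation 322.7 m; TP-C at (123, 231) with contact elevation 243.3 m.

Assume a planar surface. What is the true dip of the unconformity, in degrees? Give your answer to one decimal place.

Two edge vectors: TP-A→TP-B = (173, 154, 31.4), TP-A→TP-C = (-253, 85, -48).
Normal n = (TP-A→TP-B) × (TP-A→TP-C) = (-10061, 359.8, 53667).
So ∂z/∂x = −n_x/n_z = 0.18747 and ∂z/∂y = −n_y/n_z = −0.00670.
Gradient magnitude |∇z| = √(a² + b²) = √(0.03515 + 0.00004) = 0.18759.
True dip = arctan(0.18759) = 10.6°, dipping toward W (azimuth ≈ 272°).

10.6°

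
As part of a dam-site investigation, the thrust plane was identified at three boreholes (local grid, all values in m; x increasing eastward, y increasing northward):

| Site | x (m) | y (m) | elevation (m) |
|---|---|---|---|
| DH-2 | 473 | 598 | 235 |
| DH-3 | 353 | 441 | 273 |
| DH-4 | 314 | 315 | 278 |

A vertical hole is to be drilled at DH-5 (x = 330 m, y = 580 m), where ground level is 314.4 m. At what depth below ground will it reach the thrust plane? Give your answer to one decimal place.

17.5 m

Let the plane be z = a·x + b·y + c.
DH-3−DH-2: −120a − 157b = 38;  DH-4−DH-2: −159a − 283b = 43.
Solving gives a = −0.44493, b = 0.09803.
Then c = 235 − a·473 − b·598 = 386.83.
At (330, 580): z_contact = −146.83 + 56.86 + 386.83 = 296.86 m.
Depth below ground = 314.4 − 296.86 = 17.5 m.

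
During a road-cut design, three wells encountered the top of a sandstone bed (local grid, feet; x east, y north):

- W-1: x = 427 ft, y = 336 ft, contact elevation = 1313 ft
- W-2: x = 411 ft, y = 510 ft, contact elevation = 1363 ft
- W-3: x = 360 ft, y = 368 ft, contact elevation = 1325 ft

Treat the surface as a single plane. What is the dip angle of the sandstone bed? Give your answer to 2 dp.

16.00°

Two edge vectors: W-1→W-2 = (-16, 174, 50), W-1→W-3 = (-67, 32, 12).
Normal n = (W-1→W-2) × (W-1→W-3) = (488, -3158, 11146).
So ∂z/∂x = −n_x/n_z = −0.04378 and ∂z/∂y = −n_y/n_z = 0.28333.
Gradient magnitude |∇z| = √(a² + b²) = √(0.00192 + 0.08028) = 0.28669.
True dip = arctan(0.28669) = 16.00°, dipping toward S (azimuth ≈ 171°).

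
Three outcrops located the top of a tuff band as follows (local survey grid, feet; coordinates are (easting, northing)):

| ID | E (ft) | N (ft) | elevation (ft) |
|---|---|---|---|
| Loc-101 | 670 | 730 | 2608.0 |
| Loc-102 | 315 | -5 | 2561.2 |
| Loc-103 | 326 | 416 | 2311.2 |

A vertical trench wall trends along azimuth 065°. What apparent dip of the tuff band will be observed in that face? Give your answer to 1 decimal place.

Let the plane be z = a·E + b·N + c.
Loc-102−Loc-101: −355a − 735b = −46.8;  Loc-103−Loc-101: −344a − 314b = −296.8.
Solving gives a = 1.43915, b = −0.63143.
Unit vector along 065° is (sin 65°, cos 65°) = (0.9063, 0.4226).
Slope in that direction = a·(0.9063) + b·(0.4226) = 1.03746.
Apparent dip = arctan|1.03746| = 46.1° (true dip is 57.5°, so apparent ≤ true as expected).

46.1°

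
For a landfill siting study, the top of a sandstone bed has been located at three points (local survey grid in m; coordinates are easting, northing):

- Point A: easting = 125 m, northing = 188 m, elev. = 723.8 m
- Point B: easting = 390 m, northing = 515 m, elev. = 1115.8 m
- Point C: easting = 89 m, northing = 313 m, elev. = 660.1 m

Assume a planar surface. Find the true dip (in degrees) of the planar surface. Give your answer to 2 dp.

57.28°

Let the plane be z = a·easting + b·northing + c.
Point B−Point A: 265a + 327b = 392;  Point C−Point A: −36a + 125b = −63.7.
Solving gives a = 1.55534, b = −0.06166.
Gradient magnitude |∇z| = √(a² + b²) = √(2.41907 + 0.00380) = 1.55656.
True dip = arctan(1.55656) = 57.28°, dipping toward W (azimuth ≈ 272°).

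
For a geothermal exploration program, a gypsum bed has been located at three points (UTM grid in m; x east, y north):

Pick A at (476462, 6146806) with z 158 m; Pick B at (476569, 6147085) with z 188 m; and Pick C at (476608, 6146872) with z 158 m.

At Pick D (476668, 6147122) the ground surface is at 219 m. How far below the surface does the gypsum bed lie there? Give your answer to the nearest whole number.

32 m

Two edge vectors: Pick A→Pick B = (107, 279, 30), Pick A→Pick C = (146, 66, 0).
Normal n = (Pick A→Pick B) × (Pick A→Pick C) = (-1980, 4380, -33672).
So ∂z/∂x = −n_x/n_z = −0.05880257 and ∂z/∂y = −n_y/n_z = 0.13007840.
Intercept c from Pick A: 158 + 28017.19 − 799566.71 = −771391.52.
At (476668, 6147122): z_contact = −28029.3 + 799607.8 − 771391.52 = 187.0 m.
Depth below ground = 219 − 187.0 = 32 m.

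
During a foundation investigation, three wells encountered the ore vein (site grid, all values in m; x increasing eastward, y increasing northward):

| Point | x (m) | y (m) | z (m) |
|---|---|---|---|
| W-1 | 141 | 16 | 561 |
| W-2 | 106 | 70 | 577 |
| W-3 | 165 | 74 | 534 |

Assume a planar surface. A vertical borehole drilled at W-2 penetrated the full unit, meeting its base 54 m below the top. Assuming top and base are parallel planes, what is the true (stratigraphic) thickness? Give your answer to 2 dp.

43.47 m

Two edge vectors: W-1→W-2 = (-35, 54, 16), W-1→W-3 = (24, 58, -27).
Normal n = (W-1→W-2) × (W-1→W-3) = (-2386, -561, -3326).
So ∂z/∂x = −n_x/n_z = −0.71738 and ∂z/∂y = −n_y/n_z = −0.16867.
|∇z| = √(a²+b²) = 0.73694, so dip δ = arctan(0.73694) = 36.39°.
True thickness = vertical thickness × cos δ = 54 × cos 36.39° = 43.47 m.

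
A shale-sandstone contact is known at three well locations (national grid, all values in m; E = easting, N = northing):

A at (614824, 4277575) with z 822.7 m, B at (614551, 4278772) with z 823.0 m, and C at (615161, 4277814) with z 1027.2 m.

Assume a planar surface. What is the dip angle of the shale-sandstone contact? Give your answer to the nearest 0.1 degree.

28.2°

Two edge vectors: A→B = (-273, 1197, 0.3), A→C = (337, 239, 204.5).
Normal n = (A→B) × (A→C) = (244714.8, 55929.6, -468636).
So ∂z/∂E = −n_x/n_z = 0.52219 and ∂z/∂N = −n_y/n_z = 0.11935.
Gradient magnitude |∇z| = √(a² + b²) = √(0.27268 + 0.01424) = 0.53565.
True dip = arctan(0.53565) = 28.2°, dipping toward WSW (azimuth ≈ 257°).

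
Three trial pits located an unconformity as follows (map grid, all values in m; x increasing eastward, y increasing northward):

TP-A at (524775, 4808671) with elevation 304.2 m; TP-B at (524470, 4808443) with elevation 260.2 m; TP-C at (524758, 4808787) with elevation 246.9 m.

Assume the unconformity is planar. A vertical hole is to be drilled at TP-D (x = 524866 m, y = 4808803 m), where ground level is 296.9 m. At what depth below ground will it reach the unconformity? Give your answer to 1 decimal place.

Two edge vectors: TP-A→TP-B = (-305, -228, -44), TP-A→TP-C = (-17, 116, -57.3).
Normal n = (TP-A→TP-B) × (TP-A→TP-C) = (18168.4, -16728.5, -39256).
So ∂z/∂x = −n_x/n_z = 0.462818423 and ∂z/∂y = −n_y/n_z = −0.426138679.
Intercept c from TP-A: 304.2 − 242875.54 + 2049160.71 = 1806589.37.
At (524866, 4808803): z_contact = 242917.65 − 2049216.96 + 1806589.37 = 290.07 m.
Depth below ground = 296.9 − 290.07 = 6.8 m.

6.8 m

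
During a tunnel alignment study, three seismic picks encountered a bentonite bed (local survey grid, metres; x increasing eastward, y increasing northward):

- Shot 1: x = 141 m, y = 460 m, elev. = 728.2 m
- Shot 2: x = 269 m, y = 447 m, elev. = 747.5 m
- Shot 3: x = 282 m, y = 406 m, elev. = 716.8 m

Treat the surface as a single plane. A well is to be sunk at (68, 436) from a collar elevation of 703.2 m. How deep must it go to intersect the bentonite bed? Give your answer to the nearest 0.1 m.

Let the plane be z = a·x + b·y + c.
Shot 2−Shot 1: 128a − 13b = 19.3;  Shot 3−Shot 1: 141a − 54b = −11.4.
Solving gives a = 0.23438, b = 0.82310.
Then c = 728.2 − a·141 − b·460 = 316.53.
At (68, 436): z_contact = 15.94 + 358.87 + 316.53 = 691.34 m.
Depth below ground = 703.2 − 691.34 = 11.9 m.

11.9 m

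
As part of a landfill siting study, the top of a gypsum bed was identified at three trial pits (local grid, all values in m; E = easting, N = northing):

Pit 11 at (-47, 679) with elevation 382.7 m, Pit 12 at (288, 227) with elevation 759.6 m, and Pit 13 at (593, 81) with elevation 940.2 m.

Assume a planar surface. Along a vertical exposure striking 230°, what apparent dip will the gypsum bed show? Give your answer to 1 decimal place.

Let the plane be z = a·E + b·N + c.
Pit 12−Pit 11: 335a − 452b = 376.9;  Pit 13−Pit 11: 640a − 598b = 557.5.
Solving gives a = 0.29909, b = −0.61218.
Unit vector along 230° is (sin 230°, cos 230°) = (-0.7660, -0.6428).
Slope in that direction = a·(-0.7660) + b·(-0.6428) = 0.16439.
Apparent dip = arctan|0.16439| = 9.3° (true dip is 34.3°, so apparent ≤ true as expected).

9.3°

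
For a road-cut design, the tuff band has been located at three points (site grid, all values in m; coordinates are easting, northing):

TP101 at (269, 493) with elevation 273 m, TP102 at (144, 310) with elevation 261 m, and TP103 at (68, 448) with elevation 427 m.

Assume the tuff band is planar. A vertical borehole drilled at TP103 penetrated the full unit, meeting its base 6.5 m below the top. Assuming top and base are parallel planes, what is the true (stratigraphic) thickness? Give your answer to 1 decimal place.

4.3 m

Two edge vectors: TP101→TP102 = (-125, -183, -12), TP101→TP103 = (-201, -45, 154).
Normal n = (TP101→TP102) × (TP101→TP103) = (-28722, 21662, -31158).
So ∂z/∂easting = −n_x/n_z = −0.92182 and ∂z/∂northing = −n_y/n_z = 0.69523.
|∇z| = √(a²+b²) = 1.15460, so dip δ = arctan(1.15460) = 49.10°.
True thickness = vertical thickness × cos δ = 6.5 × cos 49.10° = 4.3 m.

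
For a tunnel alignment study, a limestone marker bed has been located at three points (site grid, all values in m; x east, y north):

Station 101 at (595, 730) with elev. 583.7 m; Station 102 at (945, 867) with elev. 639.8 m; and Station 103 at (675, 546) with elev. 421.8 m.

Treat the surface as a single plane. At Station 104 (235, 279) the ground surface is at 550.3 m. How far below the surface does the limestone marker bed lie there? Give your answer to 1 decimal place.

Let the plane be z = a·x + b·y + c.
Station 102−Station 101: 350a + 137b = 56.1;  Station 103−Station 101: 80a − 184b = −161.9.
Solving gives a = −0.15735, b = 0.81148.
Then c = 583.7 − a·595 − b·730 = 84.94.
At (235, 279): z_contact = −36.98 + 226.40 + 84.94 = 274.37 m.
Depth below ground = 550.3 − 274.37 = 275.9 m.

275.9 m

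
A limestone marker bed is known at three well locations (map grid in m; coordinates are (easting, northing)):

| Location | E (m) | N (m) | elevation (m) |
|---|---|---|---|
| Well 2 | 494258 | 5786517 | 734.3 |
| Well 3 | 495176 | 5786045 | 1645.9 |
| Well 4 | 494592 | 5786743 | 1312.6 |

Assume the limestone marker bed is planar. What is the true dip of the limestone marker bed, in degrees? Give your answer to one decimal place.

Let the plane be z = a·E + b·N + c.
Well 3−Well 2: 918a − 472b = 911.6;  Well 4−Well 2: 334a + 226b = 578.3.
Solving gives a = 1.31185, b = 0.62009.
Gradient magnitude |∇z| = √(a² + b²) = √(1.72096 + 0.38451) = 1.45103.
True dip = arctan(1.45103) = 55.4°, dipping toward WSW (azimuth ≈ 245°).

55.4°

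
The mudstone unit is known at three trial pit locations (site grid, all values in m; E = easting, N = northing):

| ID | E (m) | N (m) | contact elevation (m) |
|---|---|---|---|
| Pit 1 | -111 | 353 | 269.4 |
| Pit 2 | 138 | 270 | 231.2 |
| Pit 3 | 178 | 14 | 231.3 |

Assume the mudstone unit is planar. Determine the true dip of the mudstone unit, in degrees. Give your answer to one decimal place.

Two edge vectors: Pit 1→Pit 2 = (249, -83, -38.2), Pit 1→Pit 3 = (289, -339, -38.1).
Normal n = (Pit 1→Pit 2) × (Pit 1→Pit 3) = (-9787.5, -1552.9, -60424).
So ∂z/∂E = −n_x/n_z = −0.16198 and ∂z/∂N = −n_y/n_z = −0.02570.
Gradient magnitude |∇z| = √(a² + b²) = √(0.02624 + 0.00066) = 0.16401.
True dip = arctan(0.16401) = 9.3°, dipping toward E (azimuth ≈ 081°).

9.3°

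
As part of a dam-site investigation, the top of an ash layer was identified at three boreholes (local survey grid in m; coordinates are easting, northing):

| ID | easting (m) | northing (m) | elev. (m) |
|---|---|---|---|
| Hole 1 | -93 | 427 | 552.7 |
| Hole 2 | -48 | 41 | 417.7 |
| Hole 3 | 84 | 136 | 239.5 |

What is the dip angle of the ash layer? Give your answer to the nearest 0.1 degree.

56.1°

Let the plane be z = a·easting + b·northing + c.
Hole 2−Hole 1: 45a − 386b = −135;  Hole 3−Hole 1: 177a − 291b = −313.2.
Solving gives a = −1.47772, b = 0.17747.
Gradient magnitude |∇z| = √(a² + b²) = √(2.18366 + 0.03149) = 1.48834.
True dip = arctan(1.48834) = 56.1°, dipping toward E (azimuth ≈ 097°).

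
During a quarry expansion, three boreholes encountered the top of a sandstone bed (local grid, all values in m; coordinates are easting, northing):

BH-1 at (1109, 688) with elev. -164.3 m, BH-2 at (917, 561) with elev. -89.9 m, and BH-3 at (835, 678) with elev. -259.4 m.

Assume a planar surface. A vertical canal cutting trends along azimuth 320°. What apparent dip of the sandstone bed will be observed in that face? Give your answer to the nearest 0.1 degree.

Two edge vectors: BH-1→BH-2 = (-192, -127, 74.4), BH-1→BH-3 = (-274, -10, -95.1).
Normal n = (BH-1→BH-2) × (BH-1→BH-3) = (12821.7, -38644.8, -32878).
So ∂z/∂easting = −n_x/n_z = 0.38998 and ∂z/∂northing = −n_y/n_z = −1.17540.
Unit vector along 320° is (sin 320°, cos 320°) = (-0.6428, 0.7660).
Slope in that direction = a·(-0.6428) + b·(0.7660) = −1.15108.
Apparent dip = arctan|1.15108| = 49.0° (true dip is 51.1°, so apparent ≤ true as expected).

49.0°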